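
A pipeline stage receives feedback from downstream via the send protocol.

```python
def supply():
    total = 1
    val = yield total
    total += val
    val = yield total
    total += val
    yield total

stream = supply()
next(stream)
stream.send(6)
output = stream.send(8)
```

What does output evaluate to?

Step 1: next() -> yield total=1.
Step 2: send(6) -> val=6, total = 1+6 = 7, yield 7.
Step 3: send(8) -> val=8, total = 7+8 = 15, yield 15.
Therefore output = 15.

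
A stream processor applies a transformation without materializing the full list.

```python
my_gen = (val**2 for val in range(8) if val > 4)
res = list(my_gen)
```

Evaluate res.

Step 1: For range(8), keep val > 4, then square:
  val=0: 0 <= 4, excluded
  val=1: 1 <= 4, excluded
  val=2: 2 <= 4, excluded
  val=3: 3 <= 4, excluded
  val=4: 4 <= 4, excluded
  val=5: 5 > 4, yield 5**2 = 25
  val=6: 6 > 4, yield 6**2 = 36
  val=7: 7 > 4, yield 7**2 = 49
Therefore res = [25, 36, 49].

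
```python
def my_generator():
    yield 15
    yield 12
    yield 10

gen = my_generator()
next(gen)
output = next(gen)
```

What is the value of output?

Step 1: my_generator() creates a generator.
Step 2: next(gen) yields 15 (consumed and discarded).
Step 3: next(gen) yields 12, assigned to output.
Therefore output = 12.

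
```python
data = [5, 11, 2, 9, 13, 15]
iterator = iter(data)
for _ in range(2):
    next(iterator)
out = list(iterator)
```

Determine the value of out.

Step 1: Create iterator over [5, 11, 2, 9, 13, 15].
Step 2: Advance 2 positions (consuming [5, 11]).
Step 3: list() collects remaining elements: [2, 9, 13, 15].
Therefore out = [2, 9, 13, 15].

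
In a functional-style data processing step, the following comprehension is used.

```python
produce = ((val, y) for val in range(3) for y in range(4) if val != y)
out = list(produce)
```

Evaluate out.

Step 1: Nested generator over range(3) x range(4) where val != y:
  (0, 0): excluded (val == y)
  (0, 1): included
  (0, 2): included
  (0, 3): included
  (1, 0): included
  (1, 1): excluded (val == y)
  (1, 2): included
  (1, 3): included
  (2, 0): included
  (2, 1): included
  (2, 2): excluded (val == y)
  (2, 3): included
Therefore out = [(0, 1), (0, 2), (0, 3), (1, 0), (1, 2), (1, 3), (2, 0), (2, 1), (2, 3)].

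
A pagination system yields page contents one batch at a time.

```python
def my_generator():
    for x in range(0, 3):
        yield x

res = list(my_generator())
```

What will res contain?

Step 1: The generator yields each value from range(0, 3).
Step 2: list() consumes all yields: [0, 1, 2].
Therefore res = [0, 1, 2].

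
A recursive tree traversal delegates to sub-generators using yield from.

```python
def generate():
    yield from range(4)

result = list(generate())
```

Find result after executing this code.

Step 1: yield from delegates to the iterable, yielding each element.
Step 2: Collected values: [0, 1, 2, 3].
Therefore result = [0, 1, 2, 3].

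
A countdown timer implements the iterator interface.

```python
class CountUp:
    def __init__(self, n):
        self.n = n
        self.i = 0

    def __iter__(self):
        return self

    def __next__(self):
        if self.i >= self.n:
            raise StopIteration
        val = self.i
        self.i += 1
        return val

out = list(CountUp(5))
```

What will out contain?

Step 1: CountUp(5) creates an iterator counting 0 to 4.
Step 2: list() consumes all values: [0, 1, 2, 3, 4].
Therefore out = [0, 1, 2, 3, 4].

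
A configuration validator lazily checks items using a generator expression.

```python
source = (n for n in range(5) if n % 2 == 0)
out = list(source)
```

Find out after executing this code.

Step 1: Filter range(5) keeping only even values:
  n=0: even, included
  n=1: odd, excluded
  n=2: even, included
  n=3: odd, excluded
  n=4: even, included
Therefore out = [0, 2, 4].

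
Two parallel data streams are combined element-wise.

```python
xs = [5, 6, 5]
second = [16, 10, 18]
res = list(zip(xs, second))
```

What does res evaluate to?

Step 1: zip pairs elements at same index:
  Index 0: (5, 16)
  Index 1: (6, 10)
  Index 2: (5, 18)
Therefore res = [(5, 16), (6, 10), (5, 18)].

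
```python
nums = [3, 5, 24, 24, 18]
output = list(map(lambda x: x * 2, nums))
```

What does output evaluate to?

Step 1: Apply lambda x: x * 2 to each element:
  3 -> 6
  5 -> 10
  24 -> 48
  24 -> 48
  18 -> 36
Therefore output = [6, 10, 48, 48, 36].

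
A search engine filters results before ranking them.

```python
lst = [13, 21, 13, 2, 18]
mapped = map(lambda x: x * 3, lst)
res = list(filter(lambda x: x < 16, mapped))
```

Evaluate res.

Step 1: Map x * 3:
  13 -> 39
  21 -> 63
  13 -> 39
  2 -> 6
  18 -> 54
Step 2: Filter for < 16:
  39: removed
  63: removed
  39: removed
  6: kept
  54: removed
Therefore res = [6].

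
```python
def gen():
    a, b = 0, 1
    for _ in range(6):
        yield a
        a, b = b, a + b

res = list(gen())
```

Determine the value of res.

Step 1: Fibonacci-like sequence starting with a=0, b=1:
  Iteration 1: yield a=0, then a,b = 1,1
  Iteration 2: yield a=1, then a,b = 1,2
  Iteration 3: yield a=1, then a,b = 2,3
  Iteration 4: yield a=2, then a,b = 3,5
  Iteration 5: yield a=3, then a,b = 5,8
  Iteration 6: yield a=5, then a,b = 8,13
Therefore res = [0, 1, 1, 2, 3, 5].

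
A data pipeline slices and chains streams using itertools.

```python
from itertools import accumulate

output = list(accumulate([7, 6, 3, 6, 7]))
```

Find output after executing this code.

Step 1: accumulate computes running sums:
  + 7 = 7
  + 6 = 13
  + 3 = 16
  + 6 = 22
  + 7 = 29
Therefore output = [7, 13, 16, 22, 29].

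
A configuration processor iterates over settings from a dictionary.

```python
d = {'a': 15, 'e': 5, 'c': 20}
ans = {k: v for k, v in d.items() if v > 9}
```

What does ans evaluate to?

Step 1: Filter items where value > 9:
  'a': 15 > 9: kept
  'e': 5 <= 9: removed
  'c': 20 > 9: kept
Therefore ans = {'a': 15, 'c': 20}.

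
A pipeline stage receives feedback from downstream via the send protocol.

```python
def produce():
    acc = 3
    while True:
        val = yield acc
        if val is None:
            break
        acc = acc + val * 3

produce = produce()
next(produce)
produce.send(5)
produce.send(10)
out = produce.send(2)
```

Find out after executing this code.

Step 1: next() -> yield acc=3.
Step 2: send(5) -> val=5, acc = 3 + 5*3 = 18, yield 18.
Step 3: send(10) -> val=10, acc = 18 + 10*3 = 48, yield 48.
Step 4: send(2) -> val=2, acc = 48 + 2*3 = 54, yield 54.
Therefore out = 54.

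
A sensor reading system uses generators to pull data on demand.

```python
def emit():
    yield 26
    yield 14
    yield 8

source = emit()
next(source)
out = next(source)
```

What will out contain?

Step 1: emit() creates a generator.
Step 2: next(source) yields 26 (consumed and discarded).
Step 3: next(source) yields 14, assigned to out.
Therefore out = 14.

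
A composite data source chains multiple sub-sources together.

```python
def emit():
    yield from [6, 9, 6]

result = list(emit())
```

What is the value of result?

Step 1: yield from delegates to the iterable, yielding each element.
Step 2: Collected values: [6, 9, 6].
Therefore result = [6, 9, 6].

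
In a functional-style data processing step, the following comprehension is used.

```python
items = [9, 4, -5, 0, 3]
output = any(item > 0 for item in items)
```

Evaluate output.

Step 1: Check item > 0 for each element in [9, 4, -5, 0, 3]:
  9 > 0: True
  4 > 0: True
  -5 > 0: False
  0 > 0: False
  3 > 0: True
Step 2: any() returns True.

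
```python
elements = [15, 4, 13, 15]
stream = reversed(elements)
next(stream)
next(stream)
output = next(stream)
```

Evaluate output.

Step 1: reversed([15, 4, 13, 15]) gives iterator: [15, 13, 4, 15].
Step 2: First next() = 15, second next() = 13.
Step 3: Third next() = 4.
Therefore output = 4.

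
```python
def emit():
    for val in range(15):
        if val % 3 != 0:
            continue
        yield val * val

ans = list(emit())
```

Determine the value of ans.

Step 1: Only yield val**2 when val is divisible by 3:
  val=0: 0 % 3 == 0, yield 0**2 = 0
  val=3: 3 % 3 == 0, yield 3**2 = 9
  val=6: 6 % 3 == 0, yield 6**2 = 36
  val=9: 9 % 3 == 0, yield 9**2 = 81
  val=12: 12 % 3 == 0, yield 12**2 = 144
Therefore ans = [0, 9, 36, 81, 144].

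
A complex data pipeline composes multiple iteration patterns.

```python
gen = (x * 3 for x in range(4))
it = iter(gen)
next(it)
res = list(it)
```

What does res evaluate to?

Step 1: Generator produces [0, 3, 6, 9].
Step 2: next(it) consumes first element (0).
Step 3: list(it) collects remaining: [3, 6, 9].
Therefore res = [3, 6, 9].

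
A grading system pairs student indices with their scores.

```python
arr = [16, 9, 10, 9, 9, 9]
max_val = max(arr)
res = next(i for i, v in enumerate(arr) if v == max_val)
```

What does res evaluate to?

Step 1: max([16, 9, 10, 9, 9, 9]) = 16.
Step 2: Find first index where value == 16:
  Index 0: 16 == 16, found!
Therefore res = 0.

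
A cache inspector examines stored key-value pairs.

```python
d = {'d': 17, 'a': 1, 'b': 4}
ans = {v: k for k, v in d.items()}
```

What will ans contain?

Step 1: Invert dict (swap keys and values):
  'd': 17 -> 17: 'd'
  'a': 1 -> 1: 'a'
  'b': 4 -> 4: 'b'
Therefore ans = {17: 'd', 1: 'a', 4: 'b'}.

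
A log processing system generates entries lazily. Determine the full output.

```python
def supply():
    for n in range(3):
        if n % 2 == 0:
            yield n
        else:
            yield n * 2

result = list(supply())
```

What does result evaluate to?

Step 1: For each n in range(3), yield n if even, else n*2:
  n=0 (even): yield 0
  n=1 (odd): yield 1*2 = 2
  n=2 (even): yield 2
Therefore result = [0, 2, 2].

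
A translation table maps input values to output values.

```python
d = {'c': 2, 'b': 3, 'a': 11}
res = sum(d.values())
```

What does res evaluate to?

Step 1: d.values() = [2, 3, 11].
Step 2: sum = 16.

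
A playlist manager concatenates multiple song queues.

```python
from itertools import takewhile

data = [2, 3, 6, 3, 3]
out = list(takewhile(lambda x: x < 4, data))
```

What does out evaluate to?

Step 1: takewhile stops at first element >= 4:
  2 < 4: take
  3 < 4: take
  6 >= 4: stop
Therefore out = [2, 3].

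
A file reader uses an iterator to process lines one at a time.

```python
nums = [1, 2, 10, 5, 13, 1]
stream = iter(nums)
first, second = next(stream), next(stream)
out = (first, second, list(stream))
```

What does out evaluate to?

Step 1: Create iterator over [1, 2, 10, 5, 13, 1].
Step 2: first = 1, second = 2.
Step 3: Remaining elements: [10, 5, 13, 1].
Therefore out = (1, 2, [10, 5, 13, 1]).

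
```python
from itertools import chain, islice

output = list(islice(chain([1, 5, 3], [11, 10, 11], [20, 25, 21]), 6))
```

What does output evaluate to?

Step 1: chain([1, 5, 3], [11, 10, 11], [20, 25, 21]) = [1, 5, 3, 11, 10, 11, 20, 25, 21].
Step 2: islice takes first 6 elements: [1, 5, 3, 11, 10, 11].
Therefore output = [1, 5, 3, 11, 10, 11].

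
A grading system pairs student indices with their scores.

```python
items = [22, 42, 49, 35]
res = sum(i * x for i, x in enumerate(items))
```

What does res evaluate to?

Step 1: Compute i * x for each (i, x) in enumerate([22, 42, 49, 35]):
  i=0, x=22: 0*22 = 0
  i=1, x=42: 1*42 = 42
  i=2, x=49: 2*49 = 98
  i=3, x=35: 3*35 = 105
Step 2: sum = 0 + 42 + 98 + 105 = 245.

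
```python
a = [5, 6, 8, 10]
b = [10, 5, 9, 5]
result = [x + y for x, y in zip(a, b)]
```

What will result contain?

Step 1: Add corresponding elements:
  5 + 10 = 15
  6 + 5 = 11
  8 + 9 = 17
  10 + 5 = 15
Therefore result = [15, 11, 17, 15].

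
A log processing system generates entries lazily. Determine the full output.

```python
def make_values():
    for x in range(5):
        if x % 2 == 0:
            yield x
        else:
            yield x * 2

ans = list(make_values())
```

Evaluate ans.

Step 1: For each x in range(5), yield x if even, else x*2:
  x=0 (even): yield 0
  x=1 (odd): yield 1*2 = 2
  x=2 (even): yield 2
  x=3 (odd): yield 3*2 = 6
  x=4 (even): yield 4
Therefore ans = [0, 2, 2, 6, 4].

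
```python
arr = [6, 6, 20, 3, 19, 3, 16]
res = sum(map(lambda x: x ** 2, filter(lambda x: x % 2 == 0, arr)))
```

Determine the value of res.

Step 1: Filter even numbers from [6, 6, 20, 3, 19, 3, 16]: [6, 6, 20, 16]
Step 2: Square each: [36, 36, 400, 256]
Step 3: Sum = 728.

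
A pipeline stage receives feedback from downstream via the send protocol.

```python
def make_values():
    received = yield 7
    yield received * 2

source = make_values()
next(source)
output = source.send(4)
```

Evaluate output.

Step 1: next(source) advances to first yield, producing 7.
Step 2: send(4) resumes, received = 4.
Step 3: yield received * 2 = 4 * 2 = 8.
Therefore output = 8.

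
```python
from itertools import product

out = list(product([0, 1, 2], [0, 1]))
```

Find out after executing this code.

Step 1: product([0, 1, 2], [0, 1]) gives all pairs:
  (0, 0)
  (0, 1)
  (1, 0)
  (1, 1)
  (2, 0)
  (2, 1)
Therefore out = [(0, 0), (0, 1), (1, 0), (1, 1), (2, 0), (2, 1)].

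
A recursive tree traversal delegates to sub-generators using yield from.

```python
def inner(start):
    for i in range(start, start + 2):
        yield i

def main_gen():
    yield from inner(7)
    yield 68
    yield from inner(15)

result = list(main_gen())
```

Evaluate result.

Step 1: main_gen() delegates to inner(7):
  yield 7
  yield 8
Step 2: yield 68
Step 3: Delegates to inner(15):
  yield 15
  yield 16
Therefore result = [7, 8, 68, 15, 16].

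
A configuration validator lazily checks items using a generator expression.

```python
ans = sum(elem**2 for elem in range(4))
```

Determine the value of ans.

Step 1: Compute elem**2 for each elem in range(4):
  elem=0: 0**2 = 0
  elem=1: 1**2 = 1
  elem=2: 2**2 = 4
  elem=3: 3**2 = 9
Step 2: sum = 0 + 1 + 4 + 9 = 14.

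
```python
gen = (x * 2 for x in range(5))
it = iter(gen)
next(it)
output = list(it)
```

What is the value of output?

Step 1: Generator produces [0, 2, 4, 6, 8].
Step 2: next(it) consumes first element (0).
Step 3: list(it) collects remaining: [2, 4, 6, 8].
Therefore output = [2, 4, 6, 8].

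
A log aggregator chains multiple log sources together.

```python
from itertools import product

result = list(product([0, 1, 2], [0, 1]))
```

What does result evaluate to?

Step 1: product([0, 1, 2], [0, 1]) gives all pairs:
  (0, 0)
  (0, 1)
  (1, 0)
  (1, 1)
  (2, 0)
  (2, 1)
Therefore result = [(0, 0), (0, 1), (1, 0), (1, 1), (2, 0), (2, 1)].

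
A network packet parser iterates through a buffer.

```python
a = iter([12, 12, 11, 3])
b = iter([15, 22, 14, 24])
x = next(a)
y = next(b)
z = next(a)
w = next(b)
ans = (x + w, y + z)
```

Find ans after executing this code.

Step 1: a iterates [12, 12, 11, 3], b iterates [15, 22, 14, 24].
Step 2: x = next(a) = 12, y = next(b) = 15.
Step 3: z = next(a) = 12, w = next(b) = 22.
Step 4: ans = (12 + 22, 15 + 12) = (34, 27).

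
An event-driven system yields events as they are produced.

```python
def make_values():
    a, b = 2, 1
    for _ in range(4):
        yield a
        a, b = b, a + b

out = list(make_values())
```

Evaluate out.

Step 1: Fibonacci-like sequence starting with a=2, b=1:
  Iteration 1: yield a=2, then a,b = 1,3
  Iteration 2: yield a=1, then a,b = 3,4
  Iteration 3: yield a=3, then a,b = 4,7
  Iteration 4: yield a=4, then a,b = 7,11
Therefore out = [2, 1, 3, 4].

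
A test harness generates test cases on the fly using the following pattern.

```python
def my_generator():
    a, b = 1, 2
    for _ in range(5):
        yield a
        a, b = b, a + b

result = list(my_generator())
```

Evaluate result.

Step 1: Fibonacci-like sequence starting with a=1, b=2:
  Iteration 1: yield a=1, then a,b = 2,3
  Iteration 2: yield a=2, then a,b = 3,5
  Iteration 3: yield a=3, then a,b = 5,8
  Iteration 4: yield a=5, then a,b = 8,13
  Iteration 5: yield a=8, then a,b = 13,21
Therefore result = [1, 2, 3, 5, 8].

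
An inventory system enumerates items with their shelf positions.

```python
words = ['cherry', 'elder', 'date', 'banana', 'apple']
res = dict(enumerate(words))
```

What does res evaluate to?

Step 1: enumerate pairs indices with words:
  0 -> 'cherry'
  1 -> 'elder'
  2 -> 'date'
  3 -> 'banana'
  4 -> 'apple'
Therefore res = {0: 'cherry', 1: 'elder', 2: 'date', 3: 'banana', 4: 'apple'}.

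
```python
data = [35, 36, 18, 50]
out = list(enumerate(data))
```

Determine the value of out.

Step 1: enumerate pairs each element with its index:
  (0, 35)
  (1, 36)
  (2, 18)
  (3, 50)
Therefore out = [(0, 35), (1, 36), (2, 18), (3, 50)].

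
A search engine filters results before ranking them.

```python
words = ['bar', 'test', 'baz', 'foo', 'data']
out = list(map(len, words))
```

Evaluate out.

Step 1: Map len() to each word:
  'bar' -> 3
  'test' -> 4
  'baz' -> 3
  'foo' -> 3
  'data' -> 4
Therefore out = [3, 4, 3, 3, 4].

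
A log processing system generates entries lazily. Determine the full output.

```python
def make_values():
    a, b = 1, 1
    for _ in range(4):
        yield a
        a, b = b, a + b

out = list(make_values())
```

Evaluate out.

Step 1: Fibonacci-like sequence starting with a=1, b=1:
  Iteration 1: yield a=1, then a,b = 1,2
  Iteration 2: yield a=1, then a,b = 2,3
  Iteration 3: yield a=2, then a,b = 3,5
  Iteration 4: yield a=3, then a,b = 5,8
Therefore out = [1, 1, 2, 3].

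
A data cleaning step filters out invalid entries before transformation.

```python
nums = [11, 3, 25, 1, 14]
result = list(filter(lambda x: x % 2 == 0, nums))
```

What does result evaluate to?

Step 1: Filter elements divisible by 2:
  11 % 2 = 1: removed
  3 % 2 = 1: removed
  25 % 2 = 1: removed
  1 % 2 = 1: removed
  14 % 2 = 0: kept
Therefore result = [14].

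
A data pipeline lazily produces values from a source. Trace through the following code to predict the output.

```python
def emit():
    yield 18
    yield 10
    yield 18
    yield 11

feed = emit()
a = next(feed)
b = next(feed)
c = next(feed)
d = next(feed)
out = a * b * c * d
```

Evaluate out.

Step 1: Create generator and consume all values:
  a = next(feed) = 18
  b = next(feed) = 10
  c = next(feed) = 18
  d = next(feed) = 11
Step 2: out = 18 * 10 * 18 * 11 = 35640.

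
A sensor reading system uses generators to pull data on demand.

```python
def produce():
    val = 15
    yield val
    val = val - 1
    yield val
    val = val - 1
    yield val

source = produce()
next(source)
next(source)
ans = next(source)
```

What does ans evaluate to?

Step 1: Trace through generator execution:
  Yield 1: val starts at 15, yield 15
  Yield 2: val = 15 - 1 = 14, yield 14
  Yield 3: val = 14 - 1 = 13, yield 13
Step 2: First next() gets 15, second next() gets the second value, third next() yields 13.
Therefore ans = 13.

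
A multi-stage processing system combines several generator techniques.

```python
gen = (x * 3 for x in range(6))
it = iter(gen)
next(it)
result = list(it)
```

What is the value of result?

Step 1: Generator produces [0, 3, 6, 9, 12, 15].
Step 2: next(it) consumes first element (0).
Step 3: list(it) collects remaining: [3, 6, 9, 12, 15].
Therefore result = [3, 6, 9, 12, 15].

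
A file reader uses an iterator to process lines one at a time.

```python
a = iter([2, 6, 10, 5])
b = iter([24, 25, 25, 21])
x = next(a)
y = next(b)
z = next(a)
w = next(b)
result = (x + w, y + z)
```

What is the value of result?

Step 1: a iterates [2, 6, 10, 5], b iterates [24, 25, 25, 21].
Step 2: x = next(a) = 2, y = next(b) = 24.
Step 3: z = next(a) = 6, w = next(b) = 25.
Step 4: result = (2 + 25, 24 + 6) = (27, 30).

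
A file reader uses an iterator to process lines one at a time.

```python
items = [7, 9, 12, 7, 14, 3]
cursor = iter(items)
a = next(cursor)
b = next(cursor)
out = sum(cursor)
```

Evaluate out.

Step 1: Create iterator over [7, 9, 12, 7, 14, 3].
Step 2: a = next() = 7, b = next() = 9.
Step 3: sum() of remaining [12, 7, 14, 3] = 36.
Therefore out = 36.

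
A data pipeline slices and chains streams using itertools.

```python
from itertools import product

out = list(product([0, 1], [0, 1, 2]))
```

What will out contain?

Step 1: product([0, 1], [0, 1, 2]) gives all pairs:
  (0, 0)
  (0, 1)
  (0, 2)
  (1, 0)
  (1, 1)
  (1, 2)
Therefore out = [(0, 0), (0, 1), (0, 2), (1, 0), (1, 1), (1, 2)].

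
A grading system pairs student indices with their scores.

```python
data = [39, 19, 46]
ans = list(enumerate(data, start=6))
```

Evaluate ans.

Step 1: enumerate with start=6:
  (6, 39)
  (7, 19)
  (8, 46)
Therefore ans = [(6, 39), (7, 19), (8, 46)].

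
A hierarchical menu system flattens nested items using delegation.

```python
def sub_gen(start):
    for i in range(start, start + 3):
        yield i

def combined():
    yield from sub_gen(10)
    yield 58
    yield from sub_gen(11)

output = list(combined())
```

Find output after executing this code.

Step 1: combined() delegates to sub_gen(10):
  yield 10
  yield 11
  yield 12
Step 2: yield 58
Step 3: Delegates to sub_gen(11):
  yield 11
  yield 12
  yield 13
Therefore output = [10, 11, 12, 58, 11, 12, 13].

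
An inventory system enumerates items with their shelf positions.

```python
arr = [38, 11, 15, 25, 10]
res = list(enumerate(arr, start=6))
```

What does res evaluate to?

Step 1: enumerate with start=6:
  (6, 38)
  (7, 11)
  (8, 15)
  (9, 25)
  (10, 10)
Therefore res = [(6, 38), (7, 11), (8, 15), (9, 25), (10, 10)].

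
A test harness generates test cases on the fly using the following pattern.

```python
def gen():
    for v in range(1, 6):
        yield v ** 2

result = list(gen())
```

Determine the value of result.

Step 1: For each v in range(1, 6), yield v**2:
  v=1: yield 1**2 = 1
  v=2: yield 2**2 = 4
  v=3: yield 3**2 = 9
  v=4: yield 4**2 = 16
  v=5: yield 5**2 = 25
Therefore result = [1, 4, 9, 16, 25].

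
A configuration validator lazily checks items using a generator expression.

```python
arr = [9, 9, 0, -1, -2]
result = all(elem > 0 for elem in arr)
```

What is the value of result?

Step 1: Check elem > 0 for each element in [9, 9, 0, -1, -2]:
  9 > 0: True
  9 > 0: True
  0 > 0: False
  -1 > 0: False
  -2 > 0: False
Step 2: all() returns False.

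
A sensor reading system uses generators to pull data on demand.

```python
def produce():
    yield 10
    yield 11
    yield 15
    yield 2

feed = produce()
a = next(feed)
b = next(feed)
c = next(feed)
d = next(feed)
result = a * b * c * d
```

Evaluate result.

Step 1: Create generator and consume all values:
  a = next(feed) = 10
  b = next(feed) = 11
  c = next(feed) = 15
  d = next(feed) = 2
Step 2: result = 10 * 11 * 15 * 2 = 3300.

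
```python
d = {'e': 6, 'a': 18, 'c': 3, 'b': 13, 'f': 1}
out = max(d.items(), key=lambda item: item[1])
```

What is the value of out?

Step 1: Find item with maximum value:
  ('e', 6)
  ('a', 18)
  ('c', 3)
  ('b', 13)
  ('f', 1)
Step 2: Maximum value is 18 at key 'a'.
Therefore out = ('a', 18).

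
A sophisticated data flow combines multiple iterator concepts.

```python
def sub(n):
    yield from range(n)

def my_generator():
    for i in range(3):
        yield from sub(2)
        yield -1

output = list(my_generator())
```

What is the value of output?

Step 1: For each i in range(3):
  i=0: yield from sub(2) -> [0, 1], then yield -1
  i=1: yield from sub(2) -> [0, 1], then yield -1
  i=2: yield from sub(2) -> [0, 1], then yield -1
Therefore output = [0, 1, -1, 0, 1, -1, 0, 1, -1].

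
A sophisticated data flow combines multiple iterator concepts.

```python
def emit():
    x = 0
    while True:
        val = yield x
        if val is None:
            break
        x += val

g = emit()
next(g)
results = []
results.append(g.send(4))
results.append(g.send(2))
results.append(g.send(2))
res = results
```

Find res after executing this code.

Step 1: next(g) -> yield 0.
Step 2: send(4) -> x = 4, yield 4.
Step 3: send(2) -> x = 6, yield 6.
Step 4: send(2) -> x = 8, yield 8.
Therefore res = [4, 6, 8].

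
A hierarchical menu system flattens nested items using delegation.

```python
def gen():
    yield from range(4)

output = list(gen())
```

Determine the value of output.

Step 1: yield from delegates to the iterable, yielding each element.
Step 2: Collected values: [0, 1, 2, 3].
Therefore output = [0, 1, 2, 3].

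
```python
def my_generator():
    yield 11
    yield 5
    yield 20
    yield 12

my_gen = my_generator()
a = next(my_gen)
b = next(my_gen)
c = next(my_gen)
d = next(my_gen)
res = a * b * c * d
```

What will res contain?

Step 1: Create generator and consume all values:
  a = next(my_gen) = 11
  b = next(my_gen) = 5
  c = next(my_gen) = 20
  d = next(my_gen) = 12
Step 2: res = 11 * 5 * 20 * 12 = 13200.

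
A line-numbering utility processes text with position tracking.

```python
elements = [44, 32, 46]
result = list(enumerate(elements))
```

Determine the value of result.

Step 1: enumerate pairs each element with its index:
  (0, 44)
  (1, 32)
  (2, 46)
Therefore result = [(0, 44), (1, 32), (2, 46)].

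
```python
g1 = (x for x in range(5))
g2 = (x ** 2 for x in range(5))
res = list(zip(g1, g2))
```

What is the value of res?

Step 1: g1 produces [0, 1, 2, 3, 4].
Step 2: g2 produces [0, 1, 4, 9, 16].
Step 3: zip pairs them: [(0, 0), (1, 1), (2, 4), (3, 9), (4, 16)].
Therefore res = [(0, 0), (1, 1), (2, 4), (3, 9), (4, 16)].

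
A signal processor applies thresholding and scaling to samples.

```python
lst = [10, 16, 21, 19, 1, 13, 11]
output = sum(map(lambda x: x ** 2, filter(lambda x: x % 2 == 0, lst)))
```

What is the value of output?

Step 1: Filter even numbers from [10, 16, 21, 19, 1, 13, 11]: [10, 16]
Step 2: Square each: [100, 256]
Step 3: Sum = 356.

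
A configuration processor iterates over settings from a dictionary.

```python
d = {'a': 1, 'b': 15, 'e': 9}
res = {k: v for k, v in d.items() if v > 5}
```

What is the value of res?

Step 1: Filter items where value > 5:
  'a': 1 <= 5: removed
  'b': 15 > 5: kept
  'e': 9 > 5: kept
Therefore res = {'b': 15, 'e': 9}.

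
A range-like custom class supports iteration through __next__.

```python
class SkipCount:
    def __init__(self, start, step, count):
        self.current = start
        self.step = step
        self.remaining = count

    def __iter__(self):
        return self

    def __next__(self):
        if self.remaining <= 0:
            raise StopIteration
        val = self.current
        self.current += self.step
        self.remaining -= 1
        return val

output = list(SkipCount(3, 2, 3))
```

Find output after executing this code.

Step 1: SkipCount starts at 3, increments by 2, for 3 steps:
  Yield 3, then current += 2
  Yield 5, then current += 2
  Yield 7, then current += 2
Therefore output = [3, 5, 7].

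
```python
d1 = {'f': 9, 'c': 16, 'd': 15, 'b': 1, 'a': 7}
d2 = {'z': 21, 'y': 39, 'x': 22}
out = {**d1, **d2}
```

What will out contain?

Step 1: Merge d1 and d2 (d2 values override on key conflicts).
Step 2: d1 has keys ['f', 'c', 'd', 'b', 'a'], d2 has keys ['z', 'y', 'x'].
Therefore out = {'f': 9, 'c': 16, 'd': 15, 'b': 1, 'a': 7, 'z': 21, 'y': 39, 'x': 22}.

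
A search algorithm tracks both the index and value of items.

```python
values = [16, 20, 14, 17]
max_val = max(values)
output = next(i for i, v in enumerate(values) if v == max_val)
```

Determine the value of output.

Step 1: max([16, 20, 14, 17]) = 20.
Step 2: Find first index where value == 20:
  Index 0: 16 != 20
  Index 1: 20 == 20, found!
Therefore output = 1.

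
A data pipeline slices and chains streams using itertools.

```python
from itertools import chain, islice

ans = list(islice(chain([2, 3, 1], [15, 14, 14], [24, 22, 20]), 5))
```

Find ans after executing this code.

Step 1: chain([2, 3, 1], [15, 14, 14], [24, 22, 20]) = [2, 3, 1, 15, 14, 14, 24, 22, 20].
Step 2: islice takes first 5 elements: [2, 3, 1, 15, 14].
Therefore ans = [2, 3, 1, 15, 14].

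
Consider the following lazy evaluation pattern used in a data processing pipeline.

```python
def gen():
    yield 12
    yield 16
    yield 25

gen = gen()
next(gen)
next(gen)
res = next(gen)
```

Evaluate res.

Step 1: gen() creates a generator.
Step 2: next(gen) yields 12 (consumed and discarded).
Step 3: next(gen) yields 16 (consumed and discarded).
Step 4: next(gen) yields 25, assigned to res.
Therefore res = 25.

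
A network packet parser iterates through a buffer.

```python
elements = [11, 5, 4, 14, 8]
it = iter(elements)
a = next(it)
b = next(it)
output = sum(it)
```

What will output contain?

Step 1: Create iterator over [11, 5, 4, 14, 8].
Step 2: a = next() = 11, b = next() = 5.
Step 3: sum() of remaining [4, 14, 8] = 26.
Therefore output = 26.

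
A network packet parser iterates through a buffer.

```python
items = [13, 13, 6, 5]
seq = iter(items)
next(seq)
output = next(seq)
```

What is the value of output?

Step 1: Create iterator over [13, 13, 6, 5].
Step 2: next() consumes 13.
Step 3: next() returns 13.
Therefore output = 13.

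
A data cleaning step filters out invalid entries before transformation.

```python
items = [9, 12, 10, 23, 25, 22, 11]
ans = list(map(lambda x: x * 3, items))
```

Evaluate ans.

Step 1: Apply lambda x: x * 3 to each element:
  9 -> 27
  12 -> 36
  10 -> 30
  23 -> 69
  25 -> 75
  22 -> 66
  11 -> 33
Therefore ans = [27, 36, 30, 69, 75, 66, 33].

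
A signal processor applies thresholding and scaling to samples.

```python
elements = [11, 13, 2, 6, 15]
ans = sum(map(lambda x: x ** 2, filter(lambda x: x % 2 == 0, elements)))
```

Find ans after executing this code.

Step 1: Filter even numbers from [11, 13, 2, 6, 15]: [2, 6]
Step 2: Square each: [4, 36]
Step 3: Sum = 40.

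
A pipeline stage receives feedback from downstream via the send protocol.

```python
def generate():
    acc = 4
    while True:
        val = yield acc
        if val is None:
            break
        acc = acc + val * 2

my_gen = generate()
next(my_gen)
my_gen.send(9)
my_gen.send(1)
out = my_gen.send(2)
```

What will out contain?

Step 1: next() -> yield acc=4.
Step 2: send(9) -> val=9, acc = 4 + 9*2 = 22, yield 22.
Step 3: send(1) -> val=1, acc = 22 + 1*2 = 24, yield 24.
Step 4: send(2) -> val=2, acc = 24 + 2*2 = 28, yield 28.
Therefore out = 28.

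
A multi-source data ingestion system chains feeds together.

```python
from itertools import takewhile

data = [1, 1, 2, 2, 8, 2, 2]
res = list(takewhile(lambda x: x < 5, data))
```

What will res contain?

Step 1: takewhile stops at first element >= 5:
  1 < 5: take
  1 < 5: take
  2 < 5: take
  2 < 5: take
  8 >= 5: stop
Therefore res = [1, 1, 2, 2].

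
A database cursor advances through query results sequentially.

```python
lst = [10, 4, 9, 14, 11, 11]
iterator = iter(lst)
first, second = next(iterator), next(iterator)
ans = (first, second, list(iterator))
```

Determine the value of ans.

Step 1: Create iterator over [10, 4, 9, 14, 11, 11].
Step 2: first = 10, second = 4.
Step 3: Remaining elements: [9, 14, 11, 11].
Therefore ans = (10, 4, [9, 14, 11, 11]).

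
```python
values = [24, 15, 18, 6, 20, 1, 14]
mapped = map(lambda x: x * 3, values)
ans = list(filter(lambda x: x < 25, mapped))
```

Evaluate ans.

Step 1: Map x * 3:
  24 -> 72
  15 -> 45
  18 -> 54
  6 -> 18
  20 -> 60
  1 -> 3
  14 -> 42
Step 2: Filter for < 25:
  72: removed
  45: removed
  54: removed
  18: kept
  60: removed
  3: kept
  42: removed
Therefore ans = [18, 3].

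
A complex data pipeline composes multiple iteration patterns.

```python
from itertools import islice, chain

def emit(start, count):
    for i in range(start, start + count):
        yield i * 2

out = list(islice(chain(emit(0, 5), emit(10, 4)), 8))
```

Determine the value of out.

Step 1: emit(0, 5) yields [0, 2, 4, 6, 8].
Step 2: emit(10, 4) yields [20, 22, 24, 26].
Step 3: chain concatenates: [0, 2, 4, 6, 8, 20, 22, 24, 26].
Step 4: islice takes first 8: [0, 2, 4, 6, 8, 20, 22, 24].
Therefore out = [0, 2, 4, 6, 8, 20, 22, 24].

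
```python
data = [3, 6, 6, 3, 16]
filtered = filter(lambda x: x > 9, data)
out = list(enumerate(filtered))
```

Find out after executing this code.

Step 1: Filter [3, 6, 6, 3, 16] for > 9: [16].
Step 2: enumerate re-indexes from 0: [(0, 16)].
Therefore out = [(0, 16)].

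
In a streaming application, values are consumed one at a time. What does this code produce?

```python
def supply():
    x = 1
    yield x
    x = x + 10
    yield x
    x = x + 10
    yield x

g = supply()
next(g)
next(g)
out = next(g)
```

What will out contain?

Step 1: Trace through generator execution:
  Yield 1: x starts at 1, yield 1
  Yield 2: x = 1 + 10 = 11, yield 11
  Yield 3: x = 11 + 10 = 21, yield 21
Step 2: First next() gets 1, second next() gets the second value, third next() yields 21.
Therefore out = 21.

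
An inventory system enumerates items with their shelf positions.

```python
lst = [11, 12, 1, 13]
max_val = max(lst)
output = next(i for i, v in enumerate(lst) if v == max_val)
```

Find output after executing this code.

Step 1: max([11, 12, 1, 13]) = 13.
Step 2: Find first index where value == 13:
  Index 0: 11 != 13
  Index 1: 12 != 13
  Index 2: 1 != 13
  Index 3: 13 == 13, found!
Therefore output = 3.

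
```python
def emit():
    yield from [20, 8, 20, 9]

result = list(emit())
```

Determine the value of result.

Step 1: yield from delegates to the iterable, yielding each element.
Step 2: Collected values: [20, 8, 20, 9].
Therefore result = [20, 8, 20, 9].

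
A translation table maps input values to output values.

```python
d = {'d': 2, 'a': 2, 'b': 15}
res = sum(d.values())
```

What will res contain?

Step 1: d.values() = [2, 2, 15].
Step 2: sum = 19.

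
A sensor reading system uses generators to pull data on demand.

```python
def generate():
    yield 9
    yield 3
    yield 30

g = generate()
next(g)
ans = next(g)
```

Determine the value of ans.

Step 1: generate() creates a generator.
Step 2: next(g) yields 9 (consumed and discarded).
Step 3: next(g) yields 3, assigned to ans.
Therefore ans = 3.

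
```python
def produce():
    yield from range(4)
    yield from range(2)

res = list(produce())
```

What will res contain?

Step 1: Trace yields in order:
  yield 0
  yield 1
  yield 2
  yield 3
  yield 0
  yield 1
Therefore res = [0, 1, 2, 3, 0, 1].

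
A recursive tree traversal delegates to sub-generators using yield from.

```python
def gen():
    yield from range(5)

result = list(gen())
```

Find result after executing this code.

Step 1: yield from delegates to the iterable, yielding each element.
Step 2: Collected values: [0, 1, 2, 3, 4].
Therefore result = [0, 1, 2, 3, 4].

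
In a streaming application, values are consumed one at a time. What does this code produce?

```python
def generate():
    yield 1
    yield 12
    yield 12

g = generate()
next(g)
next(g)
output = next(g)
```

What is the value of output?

Step 1: generate() creates a generator.
Step 2: next(g) yields 1 (consumed and discarded).
Step 3: next(g) yields 12 (consumed and discarded).
Step 4: next(g) yields 12, assigned to output.
Therefore output = 12.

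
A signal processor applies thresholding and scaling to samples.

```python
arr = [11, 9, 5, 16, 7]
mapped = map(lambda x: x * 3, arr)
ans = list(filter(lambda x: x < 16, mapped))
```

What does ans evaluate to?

Step 1: Map x * 3:
  11 -> 33
  9 -> 27
  5 -> 15
  16 -> 48
  7 -> 21
Step 2: Filter for < 16:
  33: removed
  27: removed
  15: kept
  48: removed
  21: removed
Therefore ans = [15].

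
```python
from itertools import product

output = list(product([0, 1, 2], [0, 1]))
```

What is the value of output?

Step 1: product([0, 1, 2], [0, 1]) gives all pairs:
  (0, 0)
  (0, 1)
  (1, 0)
  (1, 1)
  (2, 0)
  (2, 1)
Therefore output = [(0, 0), (0, 1), (1, 0), (1, 1), (2, 0), (2, 1)].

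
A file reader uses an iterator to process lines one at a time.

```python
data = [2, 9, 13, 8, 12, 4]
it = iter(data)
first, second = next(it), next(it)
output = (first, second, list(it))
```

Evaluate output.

Step 1: Create iterator over [2, 9, 13, 8, 12, 4].
Step 2: first = 2, second = 9.
Step 3: Remaining elements: [13, 8, 12, 4].
Therefore output = (2, 9, [13, 8, 12, 4]).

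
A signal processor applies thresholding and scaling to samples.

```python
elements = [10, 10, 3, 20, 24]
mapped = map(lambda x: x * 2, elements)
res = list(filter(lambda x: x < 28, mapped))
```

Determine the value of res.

Step 1: Map x * 2:
  10 -> 20
  10 -> 20
  3 -> 6
  20 -> 40
  24 -> 48
Step 2: Filter for < 28:
  20: kept
  20: kept
  6: kept
  40: removed
  48: removed
Therefore res = [20, 20, 6].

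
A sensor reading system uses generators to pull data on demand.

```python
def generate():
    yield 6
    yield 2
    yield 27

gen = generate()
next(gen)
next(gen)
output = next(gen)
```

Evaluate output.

Step 1: generate() creates a generator.
Step 2: next(gen) yields 6 (consumed and discarded).
Step 3: next(gen) yields 2 (consumed and discarded).
Step 4: next(gen) yields 27, assigned to output.
Therefore output = 27.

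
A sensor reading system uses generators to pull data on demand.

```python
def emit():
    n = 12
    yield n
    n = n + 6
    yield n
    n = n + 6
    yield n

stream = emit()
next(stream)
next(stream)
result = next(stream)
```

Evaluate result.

Step 1: Trace through generator execution:
  Yield 1: n starts at 12, yield 12
  Yield 2: n = 12 + 6 = 18, yield 18
  Yield 3: n = 18 + 6 = 24, yield 24
Step 2: First next() gets 12, second next() gets the second value, third next() yields 24.
Therefore result = 24.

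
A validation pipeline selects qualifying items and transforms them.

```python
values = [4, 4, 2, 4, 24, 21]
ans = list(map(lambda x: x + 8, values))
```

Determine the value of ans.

Step 1: Apply lambda x: x + 8 to each element:
  4 -> 12
  4 -> 12
  2 -> 10
  4 -> 12
  24 -> 32
  21 -> 29
Therefore ans = [12, 12, 10, 12, 32, 29].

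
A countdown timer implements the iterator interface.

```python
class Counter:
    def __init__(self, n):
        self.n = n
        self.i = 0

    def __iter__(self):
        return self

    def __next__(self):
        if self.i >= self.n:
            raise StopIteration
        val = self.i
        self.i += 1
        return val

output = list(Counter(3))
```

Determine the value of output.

Step 1: Counter(3) creates an iterator counting 0 to 2.
Step 2: list() consumes all values: [0, 1, 2].
Therefore output = [0, 1, 2].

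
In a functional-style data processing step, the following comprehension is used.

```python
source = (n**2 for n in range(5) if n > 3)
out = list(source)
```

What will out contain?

Step 1: For range(5), keep n > 3, then square:
  n=0: 0 <= 3, excluded
  n=1: 1 <= 3, excluded
  n=2: 2 <= 3, excluded
  n=3: 3 <= 3, excluded
  n=4: 4 > 3, yield 4**2 = 16
Therefore out = [16].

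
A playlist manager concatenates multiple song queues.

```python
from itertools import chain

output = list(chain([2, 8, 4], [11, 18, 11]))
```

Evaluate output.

Step 1: chain() concatenates iterables: [2, 8, 4] + [11, 18, 11].
Therefore output = [2, 8, 4, 11, 18, 11].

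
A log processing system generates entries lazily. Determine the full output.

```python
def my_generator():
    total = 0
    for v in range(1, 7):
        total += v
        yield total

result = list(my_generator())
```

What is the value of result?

Step 1: Generator accumulates running sum:
  v=1: total = 1, yield 1
  v=2: total = 3, yield 3
  v=3: total = 6, yield 6
  v=4: total = 10, yield 10
  v=5: total = 15, yield 15
  v=6: total = 21, yield 21
Therefore result = [1, 3, 6, 10, 15, 21].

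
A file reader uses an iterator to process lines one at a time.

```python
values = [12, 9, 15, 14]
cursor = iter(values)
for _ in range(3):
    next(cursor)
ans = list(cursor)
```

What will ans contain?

Step 1: Create iterator over [12, 9, 15, 14].
Step 2: Advance 3 positions (consuming [12, 9, 15]).
Step 3: list() collects remaining elements: [14].
Therefore ans = [14].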